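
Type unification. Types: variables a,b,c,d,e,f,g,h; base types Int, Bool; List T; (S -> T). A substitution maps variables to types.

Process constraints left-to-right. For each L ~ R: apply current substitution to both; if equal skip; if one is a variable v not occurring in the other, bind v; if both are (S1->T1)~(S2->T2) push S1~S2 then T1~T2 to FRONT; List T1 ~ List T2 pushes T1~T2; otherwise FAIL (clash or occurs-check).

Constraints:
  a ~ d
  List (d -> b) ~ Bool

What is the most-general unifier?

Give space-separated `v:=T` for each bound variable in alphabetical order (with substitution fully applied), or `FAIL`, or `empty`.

step 1: unify a ~ d  [subst: {-} | 1 pending]
  bind a := d
step 2: unify List (d -> b) ~ Bool  [subst: {a:=d} | 0 pending]
  clash: List (d -> b) vs Bool

Answer: FAIL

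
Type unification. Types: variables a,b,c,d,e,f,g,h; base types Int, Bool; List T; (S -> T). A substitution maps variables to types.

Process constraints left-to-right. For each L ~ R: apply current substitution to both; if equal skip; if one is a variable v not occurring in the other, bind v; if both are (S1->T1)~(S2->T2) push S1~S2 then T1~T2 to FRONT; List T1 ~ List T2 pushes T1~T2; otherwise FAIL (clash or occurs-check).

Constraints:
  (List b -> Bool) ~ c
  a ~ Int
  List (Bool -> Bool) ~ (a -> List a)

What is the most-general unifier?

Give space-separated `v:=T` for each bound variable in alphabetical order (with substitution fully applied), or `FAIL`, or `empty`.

step 1: unify (List b -> Bool) ~ c  [subst: {-} | 2 pending]
  bind c := (List b -> Bool)
step 2: unify a ~ Int  [subst: {c:=(List b -> Bool)} | 1 pending]
  bind a := Int
step 3: unify List (Bool -> Bool) ~ (Int -> List Int)  [subst: {c:=(List b -> Bool), a:=Int} | 0 pending]
  clash: List (Bool -> Bool) vs (Int -> List Int)

Answer: FAIL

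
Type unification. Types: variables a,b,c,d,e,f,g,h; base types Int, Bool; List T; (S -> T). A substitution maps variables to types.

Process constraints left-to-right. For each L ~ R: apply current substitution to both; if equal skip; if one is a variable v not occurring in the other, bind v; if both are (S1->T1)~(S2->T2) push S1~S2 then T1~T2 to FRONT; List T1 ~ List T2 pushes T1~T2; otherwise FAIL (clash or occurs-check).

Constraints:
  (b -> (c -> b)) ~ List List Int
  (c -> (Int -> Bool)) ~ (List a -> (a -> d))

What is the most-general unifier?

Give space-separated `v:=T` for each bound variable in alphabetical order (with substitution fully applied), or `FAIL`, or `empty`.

step 1: unify (b -> (c -> b)) ~ List List Int  [subst: {-} | 1 pending]
  clash: (b -> (c -> b)) vs List List Int

Answer: FAIL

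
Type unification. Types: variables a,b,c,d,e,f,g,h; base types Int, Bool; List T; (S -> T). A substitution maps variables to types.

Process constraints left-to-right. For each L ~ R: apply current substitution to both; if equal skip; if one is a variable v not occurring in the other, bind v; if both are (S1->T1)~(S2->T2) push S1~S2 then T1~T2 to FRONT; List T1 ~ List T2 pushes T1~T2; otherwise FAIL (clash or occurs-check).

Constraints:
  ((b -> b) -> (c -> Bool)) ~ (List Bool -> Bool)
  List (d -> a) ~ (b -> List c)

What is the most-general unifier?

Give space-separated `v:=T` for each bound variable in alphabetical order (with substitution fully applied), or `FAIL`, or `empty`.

step 1: unify ((b -> b) -> (c -> Bool)) ~ (List Bool -> Bool)  [subst: {-} | 1 pending]
  -> decompose arrow: push (b -> b)~List Bool, (c -> Bool)~Bool
step 2: unify (b -> b) ~ List Bool  [subst: {-} | 2 pending]
  clash: (b -> b) vs List Bool

Answer: FAIL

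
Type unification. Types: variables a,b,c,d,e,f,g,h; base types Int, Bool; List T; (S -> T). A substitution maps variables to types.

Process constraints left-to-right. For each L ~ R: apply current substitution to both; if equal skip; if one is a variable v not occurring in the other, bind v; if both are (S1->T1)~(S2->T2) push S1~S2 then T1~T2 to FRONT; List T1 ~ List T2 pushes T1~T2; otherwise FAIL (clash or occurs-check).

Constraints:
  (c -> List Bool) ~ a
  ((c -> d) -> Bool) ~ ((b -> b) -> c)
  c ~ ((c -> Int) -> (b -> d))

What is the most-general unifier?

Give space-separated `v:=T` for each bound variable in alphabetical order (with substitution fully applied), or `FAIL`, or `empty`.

Answer: FAIL

Derivation:
step 1: unify (c -> List Bool) ~ a  [subst: {-} | 2 pending]
  bind a := (c -> List Bool)
step 2: unify ((c -> d) -> Bool) ~ ((b -> b) -> c)  [subst: {a:=(c -> List Bool)} | 1 pending]
  -> decompose arrow: push (c -> d)~(b -> b), Bool~c
step 3: unify (c -> d) ~ (b -> b)  [subst: {a:=(c -> List Bool)} | 2 pending]
  -> decompose arrow: push c~b, d~b
step 4: unify c ~ b  [subst: {a:=(c -> List Bool)} | 3 pending]
  bind c := b
step 5: unify d ~ b  [subst: {a:=(c -> List Bool), c:=b} | 2 pending]
  bind d := b
step 6: unify Bool ~ b  [subst: {a:=(c -> List Bool), c:=b, d:=b} | 1 pending]
  bind b := Bool
step 7: unify Bool ~ ((Bool -> Int) -> (Bool -> Bool))  [subst: {a:=(c -> List Bool), c:=b, d:=b, b:=Bool} | 0 pending]
  clash: Bool vs ((Bool -> Int) -> (Bool -> Bool))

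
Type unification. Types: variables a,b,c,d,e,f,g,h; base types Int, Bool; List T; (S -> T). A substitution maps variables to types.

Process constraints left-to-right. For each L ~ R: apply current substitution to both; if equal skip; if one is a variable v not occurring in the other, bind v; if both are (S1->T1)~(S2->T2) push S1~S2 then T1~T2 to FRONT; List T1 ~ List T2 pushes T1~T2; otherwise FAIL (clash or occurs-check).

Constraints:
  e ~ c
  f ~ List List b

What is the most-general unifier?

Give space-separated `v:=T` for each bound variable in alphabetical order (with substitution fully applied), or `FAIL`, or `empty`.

step 1: unify e ~ c  [subst: {-} | 1 pending]
  bind e := c
step 2: unify f ~ List List b  [subst: {e:=c} | 0 pending]
  bind f := List List b

Answer: e:=c f:=List List b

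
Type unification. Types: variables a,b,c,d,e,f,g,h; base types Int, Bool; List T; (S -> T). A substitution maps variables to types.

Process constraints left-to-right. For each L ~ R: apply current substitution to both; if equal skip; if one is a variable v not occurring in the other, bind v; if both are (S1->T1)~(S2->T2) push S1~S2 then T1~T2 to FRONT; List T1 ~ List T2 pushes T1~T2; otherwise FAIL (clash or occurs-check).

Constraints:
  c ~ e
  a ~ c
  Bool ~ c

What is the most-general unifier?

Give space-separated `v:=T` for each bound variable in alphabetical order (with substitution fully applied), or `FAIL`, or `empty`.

step 1: unify c ~ e  [subst: {-} | 2 pending]
  bind c := e
step 2: unify a ~ e  [subst: {c:=e} | 1 pending]
  bind a := e
step 3: unify Bool ~ e  [subst: {c:=e, a:=e} | 0 pending]
  bind e := Bool

Answer: a:=Bool c:=Bool e:=Bool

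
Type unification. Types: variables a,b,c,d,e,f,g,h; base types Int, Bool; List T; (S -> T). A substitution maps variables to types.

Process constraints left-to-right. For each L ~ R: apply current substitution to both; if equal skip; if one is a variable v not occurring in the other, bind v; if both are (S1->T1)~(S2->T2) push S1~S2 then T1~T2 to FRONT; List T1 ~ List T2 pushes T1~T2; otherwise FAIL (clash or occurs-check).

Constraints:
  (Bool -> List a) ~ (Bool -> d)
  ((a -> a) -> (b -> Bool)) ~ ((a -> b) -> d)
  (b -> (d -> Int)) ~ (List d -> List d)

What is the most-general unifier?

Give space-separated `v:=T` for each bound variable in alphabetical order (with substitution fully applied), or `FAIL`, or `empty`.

step 1: unify (Bool -> List a) ~ (Bool -> d)  [subst: {-} | 2 pending]
  -> decompose arrow: push Bool~Bool, List a~d
step 2: unify Bool ~ Bool  [subst: {-} | 3 pending]
  -> identical, skip
step 3: unify List a ~ d  [subst: {-} | 2 pending]
  bind d := List a
step 4: unify ((a -> a) -> (b -> Bool)) ~ ((a -> b) -> List a)  [subst: {d:=List a} | 1 pending]
  -> decompose arrow: push (a -> a)~(a -> b), (b -> Bool)~List a
step 5: unify (a -> a) ~ (a -> b)  [subst: {d:=List a} | 2 pending]
  -> decompose arrow: push a~a, a~b
step 6: unify a ~ a  [subst: {d:=List a} | 3 pending]
  -> identical, skip
step 7: unify a ~ b  [subst: {d:=List a} | 2 pending]
  bind a := b
step 8: unify (b -> Bool) ~ List b  [subst: {d:=List a, a:=b} | 1 pending]
  clash: (b -> Bool) vs List b

Answer: FAIL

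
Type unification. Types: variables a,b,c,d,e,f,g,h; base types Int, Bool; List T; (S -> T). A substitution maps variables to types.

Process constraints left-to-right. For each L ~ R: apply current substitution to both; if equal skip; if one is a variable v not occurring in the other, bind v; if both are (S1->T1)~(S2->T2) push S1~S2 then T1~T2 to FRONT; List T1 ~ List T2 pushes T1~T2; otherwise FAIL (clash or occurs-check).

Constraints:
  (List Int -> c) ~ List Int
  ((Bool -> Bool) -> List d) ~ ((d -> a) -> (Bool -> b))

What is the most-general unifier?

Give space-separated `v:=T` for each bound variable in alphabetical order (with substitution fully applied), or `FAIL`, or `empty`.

Answer: FAIL

Derivation:
step 1: unify (List Int -> c) ~ List Int  [subst: {-} | 1 pending]
  clash: (List Int -> c) vs List Int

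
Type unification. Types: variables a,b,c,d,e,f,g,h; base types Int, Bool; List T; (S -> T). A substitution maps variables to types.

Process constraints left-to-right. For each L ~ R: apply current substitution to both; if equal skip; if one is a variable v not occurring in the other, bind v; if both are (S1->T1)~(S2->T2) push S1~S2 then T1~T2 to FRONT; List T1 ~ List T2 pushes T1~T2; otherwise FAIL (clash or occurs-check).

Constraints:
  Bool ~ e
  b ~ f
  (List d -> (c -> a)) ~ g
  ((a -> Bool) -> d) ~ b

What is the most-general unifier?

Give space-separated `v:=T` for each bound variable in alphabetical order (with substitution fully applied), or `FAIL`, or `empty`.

Answer: b:=((a -> Bool) -> d) e:=Bool f:=((a -> Bool) -> d) g:=(List d -> (c -> a))

Derivation:
step 1: unify Bool ~ e  [subst: {-} | 3 pending]
  bind e := Bool
step 2: unify b ~ f  [subst: {e:=Bool} | 2 pending]
  bind b := f
step 3: unify (List d -> (c -> a)) ~ g  [subst: {e:=Bool, b:=f} | 1 pending]
  bind g := (List d -> (c -> a))
step 4: unify ((a -> Bool) -> d) ~ f  [subst: {e:=Bool, b:=f, g:=(List d -> (c -> a))} | 0 pending]
  bind f := ((a -> Bool) -> d)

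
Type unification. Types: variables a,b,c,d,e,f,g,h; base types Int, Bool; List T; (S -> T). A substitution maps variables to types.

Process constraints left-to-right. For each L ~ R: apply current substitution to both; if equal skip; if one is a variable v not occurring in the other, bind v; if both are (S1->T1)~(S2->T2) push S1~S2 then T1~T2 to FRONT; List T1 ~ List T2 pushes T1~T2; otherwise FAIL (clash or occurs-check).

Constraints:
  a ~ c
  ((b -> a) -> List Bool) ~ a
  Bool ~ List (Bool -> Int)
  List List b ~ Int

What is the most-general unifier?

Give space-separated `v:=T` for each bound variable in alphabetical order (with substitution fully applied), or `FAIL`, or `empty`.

step 1: unify a ~ c  [subst: {-} | 3 pending]
  bind a := c
step 2: unify ((b -> c) -> List Bool) ~ c  [subst: {a:=c} | 2 pending]
  occurs-check fail

Answer: FAIL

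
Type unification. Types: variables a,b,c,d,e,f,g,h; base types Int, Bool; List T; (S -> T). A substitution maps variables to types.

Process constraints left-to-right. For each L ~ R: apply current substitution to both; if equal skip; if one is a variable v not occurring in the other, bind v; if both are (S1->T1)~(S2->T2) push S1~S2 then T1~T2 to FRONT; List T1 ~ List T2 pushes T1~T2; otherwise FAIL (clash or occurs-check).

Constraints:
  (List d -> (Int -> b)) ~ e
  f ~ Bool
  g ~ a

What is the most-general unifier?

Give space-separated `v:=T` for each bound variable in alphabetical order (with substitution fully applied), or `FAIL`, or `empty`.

step 1: unify (List d -> (Int -> b)) ~ e  [subst: {-} | 2 pending]
  bind e := (List d -> (Int -> b))
step 2: unify f ~ Bool  [subst: {e:=(List d -> (Int -> b))} | 1 pending]
  bind f := Bool
step 3: unify g ~ a  [subst: {e:=(List d -> (Int -> b)), f:=Bool} | 0 pending]
  bind g := a

Answer: e:=(List d -> (Int -> b)) f:=Bool g:=a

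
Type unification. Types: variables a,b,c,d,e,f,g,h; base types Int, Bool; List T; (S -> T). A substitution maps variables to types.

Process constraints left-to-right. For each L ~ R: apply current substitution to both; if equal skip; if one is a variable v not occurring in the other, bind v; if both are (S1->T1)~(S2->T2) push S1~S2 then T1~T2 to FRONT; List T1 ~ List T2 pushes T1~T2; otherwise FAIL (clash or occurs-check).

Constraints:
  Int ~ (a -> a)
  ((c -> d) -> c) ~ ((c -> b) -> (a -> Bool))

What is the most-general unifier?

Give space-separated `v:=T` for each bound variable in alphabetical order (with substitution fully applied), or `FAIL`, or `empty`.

Answer: FAIL

Derivation:
step 1: unify Int ~ (a -> a)  [subst: {-} | 1 pending]
  clash: Int vs (a -> a)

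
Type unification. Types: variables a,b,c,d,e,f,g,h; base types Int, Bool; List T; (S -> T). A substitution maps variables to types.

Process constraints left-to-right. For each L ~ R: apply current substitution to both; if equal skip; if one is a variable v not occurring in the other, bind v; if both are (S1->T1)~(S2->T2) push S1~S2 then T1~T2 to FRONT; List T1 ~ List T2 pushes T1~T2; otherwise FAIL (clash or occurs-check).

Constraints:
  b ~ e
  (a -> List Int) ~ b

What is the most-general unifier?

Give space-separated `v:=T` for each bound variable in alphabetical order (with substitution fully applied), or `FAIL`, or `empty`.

step 1: unify b ~ e  [subst: {-} | 1 pending]
  bind b := e
step 2: unify (a -> List Int) ~ e  [subst: {b:=e} | 0 pending]
  bind e := (a -> List Int)

Answer: b:=(a -> List Int) e:=(a -> List Int)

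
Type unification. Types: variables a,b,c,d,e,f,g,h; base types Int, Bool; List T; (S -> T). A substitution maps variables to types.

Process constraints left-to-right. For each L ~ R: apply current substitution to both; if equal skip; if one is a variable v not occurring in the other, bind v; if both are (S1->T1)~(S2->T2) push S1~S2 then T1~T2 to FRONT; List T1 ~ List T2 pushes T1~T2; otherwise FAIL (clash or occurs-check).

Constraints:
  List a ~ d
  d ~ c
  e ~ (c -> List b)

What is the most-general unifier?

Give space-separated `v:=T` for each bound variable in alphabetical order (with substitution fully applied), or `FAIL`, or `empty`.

step 1: unify List a ~ d  [subst: {-} | 2 pending]
  bind d := List a
step 2: unify List a ~ c  [subst: {d:=List a} | 1 pending]
  bind c := List a
step 3: unify e ~ (List a -> List b)  [subst: {d:=List a, c:=List a} | 0 pending]
  bind e := (List a -> List b)

Answer: c:=List a d:=List a e:=(List a -> List b)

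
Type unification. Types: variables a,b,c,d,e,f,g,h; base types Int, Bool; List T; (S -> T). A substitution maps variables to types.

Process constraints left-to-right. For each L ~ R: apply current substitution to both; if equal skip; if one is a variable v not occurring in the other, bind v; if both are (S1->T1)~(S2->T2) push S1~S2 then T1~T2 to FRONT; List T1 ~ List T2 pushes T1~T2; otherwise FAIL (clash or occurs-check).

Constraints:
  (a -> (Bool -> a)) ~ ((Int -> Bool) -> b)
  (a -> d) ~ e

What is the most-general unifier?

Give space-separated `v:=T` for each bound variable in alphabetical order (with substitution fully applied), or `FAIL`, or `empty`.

step 1: unify (a -> (Bool -> a)) ~ ((Int -> Bool) -> b)  [subst: {-} | 1 pending]
  -> decompose arrow: push a~(Int -> Bool), (Bool -> a)~b
step 2: unify a ~ (Int -> Bool)  [subst: {-} | 2 pending]
  bind a := (Int -> Bool)
step 3: unify (Bool -> (Int -> Bool)) ~ b  [subst: {a:=(Int -> Bool)} | 1 pending]
  bind b := (Bool -> (Int -> Bool))
step 4: unify ((Int -> Bool) -> d) ~ e  [subst: {a:=(Int -> Bool), b:=(Bool -> (Int -> Bool))} | 0 pending]
  bind e := ((Int -> Bool) -> d)

Answer: a:=(Int -> Bool) b:=(Bool -> (Int -> Bool)) e:=((Int -> Bool) -> d)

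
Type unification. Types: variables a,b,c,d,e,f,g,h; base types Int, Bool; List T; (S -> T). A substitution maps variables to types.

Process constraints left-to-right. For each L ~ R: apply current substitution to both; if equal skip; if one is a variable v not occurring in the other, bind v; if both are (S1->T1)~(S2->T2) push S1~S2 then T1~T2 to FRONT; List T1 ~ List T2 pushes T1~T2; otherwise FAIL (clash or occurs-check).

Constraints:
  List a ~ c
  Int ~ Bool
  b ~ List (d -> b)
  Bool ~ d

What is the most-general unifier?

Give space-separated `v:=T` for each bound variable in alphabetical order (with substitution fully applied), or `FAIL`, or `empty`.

step 1: unify List a ~ c  [subst: {-} | 3 pending]
  bind c := List a
step 2: unify Int ~ Bool  [subst: {c:=List a} | 2 pending]
  clash: Int vs Bool

Answer: FAIL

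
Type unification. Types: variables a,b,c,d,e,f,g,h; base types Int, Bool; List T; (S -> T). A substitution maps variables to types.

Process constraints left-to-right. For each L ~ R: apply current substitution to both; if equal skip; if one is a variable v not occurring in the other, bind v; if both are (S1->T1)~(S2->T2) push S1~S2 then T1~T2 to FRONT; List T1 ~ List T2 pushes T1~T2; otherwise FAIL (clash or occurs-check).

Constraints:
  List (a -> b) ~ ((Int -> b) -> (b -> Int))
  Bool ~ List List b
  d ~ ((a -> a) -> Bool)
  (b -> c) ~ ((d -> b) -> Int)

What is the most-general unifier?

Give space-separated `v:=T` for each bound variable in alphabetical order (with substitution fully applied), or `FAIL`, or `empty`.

step 1: unify List (a -> b) ~ ((Int -> b) -> (b -> Int))  [subst: {-} | 3 pending]
  clash: List (a -> b) vs ((Int -> b) -> (b -> Int))

Answer: FAIL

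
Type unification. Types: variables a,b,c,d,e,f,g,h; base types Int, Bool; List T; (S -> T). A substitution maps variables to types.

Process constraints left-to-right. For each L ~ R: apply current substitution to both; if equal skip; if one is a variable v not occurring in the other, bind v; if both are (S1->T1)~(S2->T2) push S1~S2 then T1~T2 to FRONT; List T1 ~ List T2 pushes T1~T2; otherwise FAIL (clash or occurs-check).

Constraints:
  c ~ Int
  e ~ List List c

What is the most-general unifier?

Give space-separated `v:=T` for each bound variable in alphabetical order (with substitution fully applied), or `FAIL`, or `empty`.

step 1: unify c ~ Int  [subst: {-} | 1 pending]
  bind c := Int
step 2: unify e ~ List List Int  [subst: {c:=Int} | 0 pending]
  bind e := List List Int

Answer: c:=Int e:=List List Int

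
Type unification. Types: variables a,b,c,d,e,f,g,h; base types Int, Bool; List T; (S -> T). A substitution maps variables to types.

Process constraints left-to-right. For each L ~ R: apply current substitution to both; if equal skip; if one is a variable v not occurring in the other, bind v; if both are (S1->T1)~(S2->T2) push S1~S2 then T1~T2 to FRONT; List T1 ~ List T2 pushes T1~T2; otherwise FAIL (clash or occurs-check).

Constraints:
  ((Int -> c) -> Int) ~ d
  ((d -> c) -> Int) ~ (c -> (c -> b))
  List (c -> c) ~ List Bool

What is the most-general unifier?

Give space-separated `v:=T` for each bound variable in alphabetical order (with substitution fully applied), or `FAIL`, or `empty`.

step 1: unify ((Int -> c) -> Int) ~ d  [subst: {-} | 2 pending]
  bind d := ((Int -> c) -> Int)
step 2: unify ((((Int -> c) -> Int) -> c) -> Int) ~ (c -> (c -> b))  [subst: {d:=((Int -> c) -> Int)} | 1 pending]
  -> decompose arrow: push (((Int -> c) -> Int) -> c)~c, Int~(c -> b)
step 3: unify (((Int -> c) -> Int) -> c) ~ c  [subst: {d:=((Int -> c) -> Int)} | 2 pending]
  occurs-check fail

Answer: FAIL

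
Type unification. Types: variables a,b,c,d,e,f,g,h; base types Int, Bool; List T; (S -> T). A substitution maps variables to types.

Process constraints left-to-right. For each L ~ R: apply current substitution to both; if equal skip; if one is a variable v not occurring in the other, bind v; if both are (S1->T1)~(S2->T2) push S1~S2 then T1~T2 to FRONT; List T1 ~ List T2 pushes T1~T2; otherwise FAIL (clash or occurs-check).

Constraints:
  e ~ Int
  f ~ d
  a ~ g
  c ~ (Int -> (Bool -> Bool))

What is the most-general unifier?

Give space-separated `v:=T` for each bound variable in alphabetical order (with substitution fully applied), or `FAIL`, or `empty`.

Answer: a:=g c:=(Int -> (Bool -> Bool)) e:=Int f:=d

Derivation:
step 1: unify e ~ Int  [subst: {-} | 3 pending]
  bind e := Int
step 2: unify f ~ d  [subst: {e:=Int} | 2 pending]
  bind f := d
step 3: unify a ~ g  [subst: {e:=Int, f:=d} | 1 pending]
  bind a := g
step 4: unify c ~ (Int -> (Bool -> Bool))  [subst: {e:=Int, f:=d, a:=g} | 0 pending]
  bind c := (Int -> (Bool -> Bool))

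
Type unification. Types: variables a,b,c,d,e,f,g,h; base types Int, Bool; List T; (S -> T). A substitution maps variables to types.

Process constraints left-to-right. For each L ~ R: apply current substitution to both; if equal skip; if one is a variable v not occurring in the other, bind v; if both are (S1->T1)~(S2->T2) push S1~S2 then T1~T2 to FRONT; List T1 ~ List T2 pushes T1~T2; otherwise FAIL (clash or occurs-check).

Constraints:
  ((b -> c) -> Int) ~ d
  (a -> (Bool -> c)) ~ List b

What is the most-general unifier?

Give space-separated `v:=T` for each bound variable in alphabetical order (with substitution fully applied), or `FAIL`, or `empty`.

Answer: FAIL

Derivation:
step 1: unify ((b -> c) -> Int) ~ d  [subst: {-} | 1 pending]
  bind d := ((b -> c) -> Int)
step 2: unify (a -> (Bool -> c)) ~ List b  [subst: {d:=((b -> c) -> Int)} | 0 pending]
  clash: (a -> (Bool -> c)) vs List b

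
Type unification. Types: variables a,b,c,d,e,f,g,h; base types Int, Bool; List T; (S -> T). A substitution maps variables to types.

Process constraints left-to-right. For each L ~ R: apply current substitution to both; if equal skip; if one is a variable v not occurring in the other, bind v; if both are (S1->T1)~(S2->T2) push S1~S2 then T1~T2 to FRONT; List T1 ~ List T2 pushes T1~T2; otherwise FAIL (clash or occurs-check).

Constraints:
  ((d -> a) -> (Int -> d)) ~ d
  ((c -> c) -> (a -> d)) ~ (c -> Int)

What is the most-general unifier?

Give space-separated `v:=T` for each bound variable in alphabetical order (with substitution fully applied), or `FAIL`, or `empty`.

Answer: FAIL

Derivation:
step 1: unify ((d -> a) -> (Int -> d)) ~ d  [subst: {-} | 1 pending]
  occurs-check fail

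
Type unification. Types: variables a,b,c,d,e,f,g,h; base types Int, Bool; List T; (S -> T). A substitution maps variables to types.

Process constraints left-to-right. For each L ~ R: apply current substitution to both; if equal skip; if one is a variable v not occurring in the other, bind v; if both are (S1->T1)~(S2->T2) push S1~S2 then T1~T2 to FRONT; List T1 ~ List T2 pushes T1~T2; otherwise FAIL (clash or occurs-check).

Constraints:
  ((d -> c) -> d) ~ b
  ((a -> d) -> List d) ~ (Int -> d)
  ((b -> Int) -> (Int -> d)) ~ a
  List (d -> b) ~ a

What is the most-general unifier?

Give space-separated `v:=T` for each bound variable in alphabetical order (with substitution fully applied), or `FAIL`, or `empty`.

Answer: FAIL

Derivation:
step 1: unify ((d -> c) -> d) ~ b  [subst: {-} | 3 pending]
  bind b := ((d -> c) -> d)
step 2: unify ((a -> d) -> List d) ~ (Int -> d)  [subst: {b:=((d -> c) -> d)} | 2 pending]
  -> decompose arrow: push (a -> d)~Int, List d~d
step 3: unify (a -> d) ~ Int  [subst: {b:=((d -> c) -> d)} | 3 pending]
  clash: (a -> d) vs Int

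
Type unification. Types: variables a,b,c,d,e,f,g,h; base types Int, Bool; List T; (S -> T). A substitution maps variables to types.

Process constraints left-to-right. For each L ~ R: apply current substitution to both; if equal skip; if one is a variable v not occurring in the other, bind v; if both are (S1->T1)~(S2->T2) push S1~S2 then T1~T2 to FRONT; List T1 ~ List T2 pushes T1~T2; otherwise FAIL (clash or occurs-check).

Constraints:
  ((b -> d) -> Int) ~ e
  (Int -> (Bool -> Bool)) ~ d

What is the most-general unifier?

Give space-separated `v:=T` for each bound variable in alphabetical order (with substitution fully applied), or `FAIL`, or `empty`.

Answer: d:=(Int -> (Bool -> Bool)) e:=((b -> (Int -> (Bool -> Bool))) -> Int)

Derivation:
step 1: unify ((b -> d) -> Int) ~ e  [subst: {-} | 1 pending]
  bind e := ((b -> d) -> Int)
step 2: unify (Int -> (Bool -> Bool)) ~ d  [subst: {e:=((b -> d) -> Int)} | 0 pending]
  bind d := (Int -> (Bool -> Bool))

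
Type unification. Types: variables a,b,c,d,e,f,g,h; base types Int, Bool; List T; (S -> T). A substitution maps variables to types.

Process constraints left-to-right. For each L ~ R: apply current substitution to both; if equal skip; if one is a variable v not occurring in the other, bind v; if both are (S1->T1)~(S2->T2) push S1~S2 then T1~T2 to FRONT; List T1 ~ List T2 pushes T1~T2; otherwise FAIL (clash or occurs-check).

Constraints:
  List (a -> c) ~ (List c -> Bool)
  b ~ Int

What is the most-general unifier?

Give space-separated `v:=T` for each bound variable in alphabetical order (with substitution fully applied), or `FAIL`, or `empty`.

step 1: unify List (a -> c) ~ (List c -> Bool)  [subst: {-} | 1 pending]
  clash: List (a -> c) vs (List c -> Bool)

Answer: FAIL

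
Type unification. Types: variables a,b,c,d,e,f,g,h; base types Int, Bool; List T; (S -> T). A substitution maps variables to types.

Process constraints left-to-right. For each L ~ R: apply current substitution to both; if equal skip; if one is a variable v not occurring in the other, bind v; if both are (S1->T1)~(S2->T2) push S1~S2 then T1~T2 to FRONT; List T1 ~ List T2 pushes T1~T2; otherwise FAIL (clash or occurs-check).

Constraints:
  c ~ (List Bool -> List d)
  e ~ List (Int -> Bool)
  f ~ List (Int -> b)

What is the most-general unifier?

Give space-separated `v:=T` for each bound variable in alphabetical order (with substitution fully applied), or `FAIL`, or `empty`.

Answer: c:=(List Bool -> List d) e:=List (Int -> Bool) f:=List (Int -> b)

Derivation:
step 1: unify c ~ (List Bool -> List d)  [subst: {-} | 2 pending]
  bind c := (List Bool -> List d)
step 2: unify e ~ List (Int -> Bool)  [subst: {c:=(List Bool -> List d)} | 1 pending]
  bind e := List (Int -> Bool)
step 3: unify f ~ List (Int -> b)  [subst: {c:=(List Bool -> List d), e:=List (Int -> Bool)} | 0 pending]
  bind f := List (Int -> b)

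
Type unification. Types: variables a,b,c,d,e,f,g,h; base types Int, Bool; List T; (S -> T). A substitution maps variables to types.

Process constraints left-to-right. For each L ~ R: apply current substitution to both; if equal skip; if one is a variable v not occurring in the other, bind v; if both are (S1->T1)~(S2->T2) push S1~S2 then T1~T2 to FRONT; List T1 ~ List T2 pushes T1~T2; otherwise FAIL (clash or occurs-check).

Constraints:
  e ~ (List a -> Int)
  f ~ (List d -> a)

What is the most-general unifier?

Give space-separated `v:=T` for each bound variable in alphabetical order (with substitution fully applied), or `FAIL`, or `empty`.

Answer: e:=(List a -> Int) f:=(List d -> a)

Derivation:
step 1: unify e ~ (List a -> Int)  [subst: {-} | 1 pending]
  bind e := (List a -> Int)
step 2: unify f ~ (List d -> a)  [subst: {e:=(List a -> Int)} | 0 pending]
  bind f := (List d -> a)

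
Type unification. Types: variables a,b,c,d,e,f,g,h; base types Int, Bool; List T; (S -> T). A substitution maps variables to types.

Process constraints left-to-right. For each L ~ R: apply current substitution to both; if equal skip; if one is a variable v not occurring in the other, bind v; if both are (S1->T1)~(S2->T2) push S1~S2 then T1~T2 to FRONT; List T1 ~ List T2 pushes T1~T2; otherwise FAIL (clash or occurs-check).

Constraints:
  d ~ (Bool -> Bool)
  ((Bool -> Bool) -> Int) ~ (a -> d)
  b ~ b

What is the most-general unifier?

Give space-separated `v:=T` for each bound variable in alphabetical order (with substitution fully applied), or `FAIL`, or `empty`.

Answer: FAIL

Derivation:
step 1: unify d ~ (Bool -> Bool)  [subst: {-} | 2 pending]
  bind d := (Bool -> Bool)
step 2: unify ((Bool -> Bool) -> Int) ~ (a -> (Bool -> Bool))  [subst: {d:=(Bool -> Bool)} | 1 pending]
  -> decompose arrow: push (Bool -> Bool)~a, Int~(Bool -> Bool)
step 3: unify (Bool -> Bool) ~ a  [subst: {d:=(Bool -> Bool)} | 2 pending]
  bind a := (Bool -> Bool)
step 4: unify Int ~ (Bool -> Bool)  [subst: {d:=(Bool -> Bool), a:=(Bool -> Bool)} | 1 pending]
  clash: Int vs (Bool -> Bool)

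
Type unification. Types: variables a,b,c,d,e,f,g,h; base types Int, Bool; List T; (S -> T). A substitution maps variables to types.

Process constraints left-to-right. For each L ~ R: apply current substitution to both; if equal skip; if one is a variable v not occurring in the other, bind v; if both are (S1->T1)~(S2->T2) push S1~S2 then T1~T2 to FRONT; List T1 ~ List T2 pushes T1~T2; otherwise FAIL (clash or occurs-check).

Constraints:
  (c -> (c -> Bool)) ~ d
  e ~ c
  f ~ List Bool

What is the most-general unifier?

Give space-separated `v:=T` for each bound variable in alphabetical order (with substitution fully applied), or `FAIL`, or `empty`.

step 1: unify (c -> (c -> Bool)) ~ d  [subst: {-} | 2 pending]
  bind d := (c -> (c -> Bool))
step 2: unify e ~ c  [subst: {d:=(c -> (c -> Bool))} | 1 pending]
  bind e := c
step 3: unify f ~ List Bool  [subst: {d:=(c -> (c -> Bool)), e:=c} | 0 pending]
  bind f := List Bool

Answer: d:=(c -> (c -> Bool)) e:=c f:=List Bool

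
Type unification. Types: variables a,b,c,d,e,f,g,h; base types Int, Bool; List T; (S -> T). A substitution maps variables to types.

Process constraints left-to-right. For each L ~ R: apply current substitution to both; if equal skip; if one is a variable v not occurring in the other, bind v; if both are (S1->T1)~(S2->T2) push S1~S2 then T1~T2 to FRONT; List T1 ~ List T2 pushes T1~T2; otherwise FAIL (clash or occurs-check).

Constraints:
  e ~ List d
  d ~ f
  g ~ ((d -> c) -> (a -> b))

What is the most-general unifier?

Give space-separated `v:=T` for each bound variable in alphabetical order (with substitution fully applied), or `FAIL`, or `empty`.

Answer: d:=f e:=List f g:=((f -> c) -> (a -> b))

Derivation:
step 1: unify e ~ List d  [subst: {-} | 2 pending]
  bind e := List d
step 2: unify d ~ f  [subst: {e:=List d} | 1 pending]
  bind d := f
step 3: unify g ~ ((f -> c) -> (a -> b))  [subst: {e:=List d, d:=f} | 0 pending]
  bind g := ((f -> c) -> (a -> b))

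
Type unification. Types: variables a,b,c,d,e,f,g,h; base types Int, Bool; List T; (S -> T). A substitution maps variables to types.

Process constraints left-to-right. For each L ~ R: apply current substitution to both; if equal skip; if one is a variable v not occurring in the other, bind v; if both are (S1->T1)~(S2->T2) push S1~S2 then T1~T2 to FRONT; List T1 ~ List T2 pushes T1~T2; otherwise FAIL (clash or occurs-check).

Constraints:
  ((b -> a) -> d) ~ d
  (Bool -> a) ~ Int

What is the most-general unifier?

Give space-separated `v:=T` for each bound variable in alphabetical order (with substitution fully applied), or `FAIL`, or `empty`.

Answer: FAIL

Derivation:
step 1: unify ((b -> a) -> d) ~ d  [subst: {-} | 1 pending]
  occurs-check fail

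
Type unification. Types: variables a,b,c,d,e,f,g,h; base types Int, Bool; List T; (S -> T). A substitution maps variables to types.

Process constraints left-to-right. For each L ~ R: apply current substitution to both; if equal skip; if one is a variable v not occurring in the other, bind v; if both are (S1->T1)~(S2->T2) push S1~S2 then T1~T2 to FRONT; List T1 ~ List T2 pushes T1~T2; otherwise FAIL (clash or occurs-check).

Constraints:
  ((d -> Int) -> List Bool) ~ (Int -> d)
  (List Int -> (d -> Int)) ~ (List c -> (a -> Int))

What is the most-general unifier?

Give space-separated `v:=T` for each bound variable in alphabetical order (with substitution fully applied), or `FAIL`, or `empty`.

step 1: unify ((d -> Int) -> List Bool) ~ (Int -> d)  [subst: {-} | 1 pending]
  -> decompose arrow: push (d -> Int)~Int, List Bool~d
step 2: unify (d -> Int) ~ Int  [subst: {-} | 2 pending]
  clash: (d -> Int) vs Int

Answer: FAIL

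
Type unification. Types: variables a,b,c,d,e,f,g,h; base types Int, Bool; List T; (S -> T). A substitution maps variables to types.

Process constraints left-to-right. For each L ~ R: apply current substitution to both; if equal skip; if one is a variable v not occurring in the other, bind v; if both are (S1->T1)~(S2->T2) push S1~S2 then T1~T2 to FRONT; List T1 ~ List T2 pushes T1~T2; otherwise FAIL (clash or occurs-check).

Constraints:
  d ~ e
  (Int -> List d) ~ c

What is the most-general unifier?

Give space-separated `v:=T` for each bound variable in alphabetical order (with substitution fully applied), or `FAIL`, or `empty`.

Answer: c:=(Int -> List e) d:=e

Derivation:
step 1: unify d ~ e  [subst: {-} | 1 pending]
  bind d := e
step 2: unify (Int -> List e) ~ c  [subst: {d:=e} | 0 pending]
  bind c := (Int -> List e)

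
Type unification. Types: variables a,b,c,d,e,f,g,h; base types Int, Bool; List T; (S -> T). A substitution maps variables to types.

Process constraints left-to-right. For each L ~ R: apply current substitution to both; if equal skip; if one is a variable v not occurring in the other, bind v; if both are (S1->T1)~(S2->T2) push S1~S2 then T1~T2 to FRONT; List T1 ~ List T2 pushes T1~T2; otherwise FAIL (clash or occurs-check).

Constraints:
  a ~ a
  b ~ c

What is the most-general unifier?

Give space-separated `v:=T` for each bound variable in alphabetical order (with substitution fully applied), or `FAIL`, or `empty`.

Answer: b:=c

Derivation:
step 1: unify a ~ a  [subst: {-} | 1 pending]
  -> identical, skip
step 2: unify b ~ c  [subst: {-} | 0 pending]
  bind b := c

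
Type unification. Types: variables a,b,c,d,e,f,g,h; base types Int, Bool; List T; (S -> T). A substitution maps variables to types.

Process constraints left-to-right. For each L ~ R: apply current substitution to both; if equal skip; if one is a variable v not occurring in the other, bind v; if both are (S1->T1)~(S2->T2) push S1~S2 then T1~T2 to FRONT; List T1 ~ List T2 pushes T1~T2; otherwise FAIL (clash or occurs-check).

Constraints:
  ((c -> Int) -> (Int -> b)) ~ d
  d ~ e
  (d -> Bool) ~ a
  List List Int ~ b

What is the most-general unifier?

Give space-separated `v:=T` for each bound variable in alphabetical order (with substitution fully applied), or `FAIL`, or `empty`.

step 1: unify ((c -> Int) -> (Int -> b)) ~ d  [subst: {-} | 3 pending]
  bind d := ((c -> Int) -> (Int -> b))
step 2: unify ((c -> Int) -> (Int -> b)) ~ e  [subst: {d:=((c -> Int) -> (Int -> b))} | 2 pending]
  bind e := ((c -> Int) -> (Int -> b))
step 3: unify (((c -> Int) -> (Int -> b)) -> Bool) ~ a  [subst: {d:=((c -> Int) -> (Int -> b)), e:=((c -> Int) -> (Int -> b))} | 1 pending]
  bind a := (((c -> Int) -> (Int -> b)) -> Bool)
step 4: unify List List Int ~ b  [subst: {d:=((c -> Int) -> (Int -> b)), e:=((c -> Int) -> (Int -> b)), a:=(((c -> Int) -> (Int -> b)) -> Bool)} | 0 pending]
  bind b := List List Int

Answer: a:=(((c -> Int) -> (Int -> List List Int)) -> Bool) b:=List List Int d:=((c -> Int) -> (Int -> List List Int)) e:=((c -> Int) -> (Int -> List List Int))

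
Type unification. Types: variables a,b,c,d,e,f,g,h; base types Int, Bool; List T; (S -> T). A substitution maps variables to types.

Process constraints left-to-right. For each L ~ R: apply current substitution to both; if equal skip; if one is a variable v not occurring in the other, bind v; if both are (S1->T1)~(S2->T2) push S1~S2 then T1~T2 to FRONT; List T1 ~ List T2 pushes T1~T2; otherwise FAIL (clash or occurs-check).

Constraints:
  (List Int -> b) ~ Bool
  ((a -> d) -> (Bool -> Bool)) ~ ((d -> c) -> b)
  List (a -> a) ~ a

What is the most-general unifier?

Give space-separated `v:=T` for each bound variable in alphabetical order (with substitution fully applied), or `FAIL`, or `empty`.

step 1: unify (List Int -> b) ~ Bool  [subst: {-} | 2 pending]
  clash: (List Int -> b) vs Bool

Answer: FAIL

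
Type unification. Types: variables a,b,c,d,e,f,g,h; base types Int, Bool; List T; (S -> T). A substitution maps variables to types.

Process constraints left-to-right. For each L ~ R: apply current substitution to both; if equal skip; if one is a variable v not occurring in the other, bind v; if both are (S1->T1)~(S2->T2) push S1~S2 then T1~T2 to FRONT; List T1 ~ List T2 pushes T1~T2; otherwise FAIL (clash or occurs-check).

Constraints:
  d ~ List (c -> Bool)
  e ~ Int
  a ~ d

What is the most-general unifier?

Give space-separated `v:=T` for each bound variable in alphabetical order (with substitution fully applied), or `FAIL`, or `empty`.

Answer: a:=List (c -> Bool) d:=List (c -> Bool) e:=Int

Derivation:
step 1: unify d ~ List (c -> Bool)  [subst: {-} | 2 pending]
  bind d := List (c -> Bool)
step 2: unify e ~ Int  [subst: {d:=List (c -> Bool)} | 1 pending]
  bind e := Int
step 3: unify a ~ List (c -> Bool)  [subst: {d:=List (c -> Bool), e:=Int} | 0 pending]
  bind a := List (c -> Bool)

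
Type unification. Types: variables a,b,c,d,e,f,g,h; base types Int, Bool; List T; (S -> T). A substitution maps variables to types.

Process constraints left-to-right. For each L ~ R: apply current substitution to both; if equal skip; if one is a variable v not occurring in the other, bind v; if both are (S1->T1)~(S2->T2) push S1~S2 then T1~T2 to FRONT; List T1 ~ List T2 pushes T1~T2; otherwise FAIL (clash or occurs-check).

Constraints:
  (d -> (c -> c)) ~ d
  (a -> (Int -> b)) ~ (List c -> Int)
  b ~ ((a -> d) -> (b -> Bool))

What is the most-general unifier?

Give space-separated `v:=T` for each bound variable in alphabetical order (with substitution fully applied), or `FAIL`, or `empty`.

Answer: FAIL

Derivation:
step 1: unify (d -> (c -> c)) ~ d  [subst: {-} | 2 pending]
  occurs-check fail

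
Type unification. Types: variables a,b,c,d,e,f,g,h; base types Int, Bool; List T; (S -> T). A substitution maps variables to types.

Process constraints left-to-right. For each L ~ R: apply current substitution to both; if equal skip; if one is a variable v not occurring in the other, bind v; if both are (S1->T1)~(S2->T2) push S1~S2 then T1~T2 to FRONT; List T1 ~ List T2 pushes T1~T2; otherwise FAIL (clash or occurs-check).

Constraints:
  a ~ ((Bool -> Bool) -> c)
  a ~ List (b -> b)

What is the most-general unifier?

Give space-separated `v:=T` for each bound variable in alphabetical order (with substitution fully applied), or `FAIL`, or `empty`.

step 1: unify a ~ ((Bool -> Bool) -> c)  [subst: {-} | 1 pending]
  bind a := ((Bool -> Bool) -> c)
step 2: unify ((Bool -> Bool) -> c) ~ List (b -> b)  [subst: {a:=((Bool -> Bool) -> c)} | 0 pending]
  clash: ((Bool -> Bool) -> c) vs List (b -> b)

Answer: FAIL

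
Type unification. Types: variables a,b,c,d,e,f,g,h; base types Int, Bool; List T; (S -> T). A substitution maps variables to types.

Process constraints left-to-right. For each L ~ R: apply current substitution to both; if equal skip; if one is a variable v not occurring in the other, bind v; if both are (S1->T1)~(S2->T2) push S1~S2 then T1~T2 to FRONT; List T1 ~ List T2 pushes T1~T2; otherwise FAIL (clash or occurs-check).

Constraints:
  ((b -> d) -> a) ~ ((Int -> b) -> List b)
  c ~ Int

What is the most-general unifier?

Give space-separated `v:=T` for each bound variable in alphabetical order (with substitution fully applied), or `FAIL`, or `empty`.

Answer: a:=List Int b:=Int c:=Int d:=Int

Derivation:
step 1: unify ((b -> d) -> a) ~ ((Int -> b) -> List b)  [subst: {-} | 1 pending]
  -> decompose arrow: push (b -> d)~(Int -> b), a~List b
step 2: unify (b -> d) ~ (Int -> b)  [subst: {-} | 2 pending]
  -> decompose arrow: push b~Int, d~b
step 3: unify b ~ Int  [subst: {-} | 3 pending]
  bind b := Int
step 4: unify d ~ Int  [subst: {b:=Int} | 2 pending]
  bind d := Int
step 5: unify a ~ List Int  [subst: {b:=Int, d:=Int} | 1 pending]
  bind a := List Int
step 6: unify c ~ Int  [subst: {b:=Int, d:=Int, a:=List Int} | 0 pending]
  bind c := Int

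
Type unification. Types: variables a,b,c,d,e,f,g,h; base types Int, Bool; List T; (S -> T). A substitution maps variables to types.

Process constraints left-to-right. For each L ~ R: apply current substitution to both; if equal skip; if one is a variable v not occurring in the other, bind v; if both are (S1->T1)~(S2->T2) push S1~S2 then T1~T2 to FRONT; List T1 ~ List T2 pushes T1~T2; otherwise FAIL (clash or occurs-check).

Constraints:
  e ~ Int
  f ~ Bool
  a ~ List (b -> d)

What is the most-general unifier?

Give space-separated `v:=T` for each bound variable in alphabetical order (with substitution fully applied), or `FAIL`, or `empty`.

step 1: unify e ~ Int  [subst: {-} | 2 pending]
  bind e := Int
step 2: unify f ~ Bool  [subst: {e:=Int} | 1 pending]
  bind f := Bool
step 3: unify a ~ List (b -> d)  [subst: {e:=Int, f:=Bool} | 0 pending]
  bind a := List (b -> d)

Answer: a:=List (b -> d) e:=Int f:=Bool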